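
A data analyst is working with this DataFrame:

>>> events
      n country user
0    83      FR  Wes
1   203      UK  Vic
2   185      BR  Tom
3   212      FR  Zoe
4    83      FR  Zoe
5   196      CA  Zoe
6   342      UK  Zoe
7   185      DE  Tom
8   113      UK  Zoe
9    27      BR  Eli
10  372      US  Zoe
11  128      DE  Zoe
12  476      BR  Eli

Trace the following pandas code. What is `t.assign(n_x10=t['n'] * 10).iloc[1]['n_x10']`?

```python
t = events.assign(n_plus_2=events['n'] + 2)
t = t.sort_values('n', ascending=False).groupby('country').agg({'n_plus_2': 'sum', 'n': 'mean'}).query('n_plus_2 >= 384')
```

1260.0

add column n_plus_2 = events['n'] + 2:
      n country user  n_plus_2
0    83      FR  Wes        85
1   203      UK  Vic       205
2   185      BR  Tom       187
3   212      FR  Zoe       214
4    83      FR  Zoe        85
5   196      CA  Zoe       198
6   342      UK  Zoe       344
7   185      DE  Tom       187
8   113      UK  Zoe       115
9    27      BR  Eli        29
10  372      US  Zoe       374
11  128      DE  Zoe       130
12  476      BR  Eli       478
sort by n descending:
      n country user  n_plus_2
12  476      BR  Eli       478
10  372      US  Zoe       374
6   342      UK  Zoe       344
3   212      FR  Zoe       214
1   203      UK  Vic       205
5   196      CA  Zoe       198
2   185      BR  Tom       187
7   185      DE  Tom       187
11  128      DE  Zoe       130
8   113      UK  Zoe       115
0    83      FR  Wes        85
4    83      FR  Zoe        85
9    27      BR  Eli        29
group by country: sum(n_plus_2), mean(n):
         n_plus_2           n
country                      
BR            694  229.333333
CA            198  196.000000
DE            317  156.500000
FR            384  126.000000
UK            664  219.333333
US            374  372.000000
filter rows where n_plus_2 >= 384:
         n_plus_2           n
country                      
BR            694  229.333333
FR            384  126.000000
UK            664  219.333333
add column n_x10 = t['n'] * 10:
         n_plus_2           n        n_x10
country                                   
BR            694  229.333333  2293.333333
FR            384  126.000000  1260.000000
UK            664  219.333333  2193.333333
value at position 1, column 'n_x10' → 1260.0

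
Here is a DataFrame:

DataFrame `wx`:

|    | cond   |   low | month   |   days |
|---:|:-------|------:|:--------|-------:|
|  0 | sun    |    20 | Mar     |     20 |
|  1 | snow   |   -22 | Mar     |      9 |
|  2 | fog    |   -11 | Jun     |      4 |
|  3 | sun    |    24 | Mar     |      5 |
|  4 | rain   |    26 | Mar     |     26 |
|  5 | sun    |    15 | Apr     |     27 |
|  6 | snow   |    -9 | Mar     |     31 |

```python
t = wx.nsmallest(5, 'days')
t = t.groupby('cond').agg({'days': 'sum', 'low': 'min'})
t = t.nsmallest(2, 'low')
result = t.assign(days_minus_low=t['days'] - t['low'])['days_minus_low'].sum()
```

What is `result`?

46

take 5 rows with smallest days:
   cond  low month  days
2   fog  -11   Jun     4
3   sun   24   Mar     5
1  snow  -22   Mar     9
0   sun   20   Mar    20
4  rain   26   Mar    26
group by cond: sum(days), min(low):
      days  low
cond           
fog      4  -11
rain    26   26
snow     9  -22
sun     25   20
take 2 rows with smallest low:
      days  low
cond           
snow     9  -22
fog      4  -11
add column days_minus_low = t['days'] - t['low']:
      days  low  days_minus_low
cond                           
snow     9  -22              31
fog      4  -11              15
Reading off the sum of column 'days_minus_low', we get 46.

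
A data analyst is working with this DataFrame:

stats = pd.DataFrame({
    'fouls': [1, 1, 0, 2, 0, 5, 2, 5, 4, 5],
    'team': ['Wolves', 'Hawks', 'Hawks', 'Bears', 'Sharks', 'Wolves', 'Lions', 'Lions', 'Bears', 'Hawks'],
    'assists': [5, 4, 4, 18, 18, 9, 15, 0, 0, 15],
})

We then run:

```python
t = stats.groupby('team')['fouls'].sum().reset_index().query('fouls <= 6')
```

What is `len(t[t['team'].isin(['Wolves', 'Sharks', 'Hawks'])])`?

group by team, sum of fouls:
team
Bears     6
Hawks     6
Lions     7
Sharks    0
Wolves    6
Name: fouls, dtype: int64
reset_index():
     team  fouls
0   Bears      6
1   Hawks      6
2   Lions      7
3  Sharks      0
4  Wolves      6
filter rows where fouls <= 6:
     team  fouls
0   Bears      6
1   Hawks      6
3  Sharks      0
4  Wolves      6
filter rows where team in ['Wolves', 'Sharks', 'Hawks']:
     team  fouls
1   Hawks      6
3  Sharks      0
4  Wolves      6
Taking the number of rows gives 3.

3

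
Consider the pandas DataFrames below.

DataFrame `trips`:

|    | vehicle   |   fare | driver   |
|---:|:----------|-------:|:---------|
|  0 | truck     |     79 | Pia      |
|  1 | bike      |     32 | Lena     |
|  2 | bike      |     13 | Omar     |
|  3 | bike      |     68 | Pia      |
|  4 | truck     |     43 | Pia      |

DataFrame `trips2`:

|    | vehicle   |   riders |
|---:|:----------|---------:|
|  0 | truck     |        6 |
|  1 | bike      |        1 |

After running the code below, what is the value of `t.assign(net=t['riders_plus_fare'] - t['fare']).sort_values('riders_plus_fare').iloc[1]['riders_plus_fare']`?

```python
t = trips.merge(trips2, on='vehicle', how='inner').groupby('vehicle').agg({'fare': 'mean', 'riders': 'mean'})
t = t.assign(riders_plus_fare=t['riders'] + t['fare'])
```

merge on 'vehicle' (how='inner') → 5 rows:
  vehicle  fare driver  riders
0   truck    79    Pia       6
1    bike    32   Lena       1
2    bike    13   Omar       1
3    bike    68    Pia       1
4   truck    43    Pia       6
group by vehicle: mean(fare), mean(riders):
              fare  riders
vehicle                   
bike     37.666667     1.0
truck    61.000000     6.0
add column riders_plus_fare = t['riders'] + t['fare']:
              fare  riders  riders_plus_fare
vehicle                                     
bike     37.666667     1.0         38.666667
truck    61.000000     6.0         67.000000
add column net = t['riders_plus_fare'] - t['fare']:
              fare  riders  riders_plus_fare  net
vehicle                                          
bike     37.666667     1.0         38.666667  1.0
truck    61.000000     6.0         67.000000  6.0
sort by riders_plus_fare:
              fare  riders  riders_plus_fare  net
vehicle                                          
bike     37.666667     1.0         38.666667  1.0
truck    61.000000     6.0         67.000000  6.0
Finally, value at position 1, column 'riders_plus_fare' = 67.0.

67.0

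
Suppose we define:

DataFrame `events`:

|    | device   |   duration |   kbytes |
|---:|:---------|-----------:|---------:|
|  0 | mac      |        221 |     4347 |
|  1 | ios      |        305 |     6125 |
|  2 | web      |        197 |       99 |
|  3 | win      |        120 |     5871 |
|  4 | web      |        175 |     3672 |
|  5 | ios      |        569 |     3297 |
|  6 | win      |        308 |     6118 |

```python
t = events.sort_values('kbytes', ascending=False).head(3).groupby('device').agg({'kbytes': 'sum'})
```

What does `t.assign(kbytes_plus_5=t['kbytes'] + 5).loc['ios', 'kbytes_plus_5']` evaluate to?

6130

sort by kbytes descending:
  device  duration  kbytes
1    ios       305    6125
6    win       308    6118
3    win       120    5871
0    mac       221    4347
4    web       175    3672
5    ios       569    3297
2    web       197      99
take first 3 rows:
  device  duration  kbytes
1    ios       305    6125
6    win       308    6118
3    win       120    5871
group by device, sum of kbytes:
        kbytes
device        
ios       6125
win      11989
add column kbytes_plus_5 = t['kbytes'] + 5:
        kbytes  kbytes_plus_5
device                       
ios       6125           6130
win      11989          11994
Taking the value at row 'ios', column 'kbytes_plus_5' gives 6130.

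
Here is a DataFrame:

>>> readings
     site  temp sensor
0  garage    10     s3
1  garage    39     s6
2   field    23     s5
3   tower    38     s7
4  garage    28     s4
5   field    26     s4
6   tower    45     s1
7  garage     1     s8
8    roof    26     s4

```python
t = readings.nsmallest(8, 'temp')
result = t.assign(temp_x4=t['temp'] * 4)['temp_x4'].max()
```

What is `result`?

take 8 rows with smallest temp:
     site  temp sensor
7  garage     1     s8
0  garage    10     s3
2   field    23     s5
5   field    26     s4
8    roof    26     s4
4  garage    28     s4
3   tower    38     s7
1  garage    39     s6
add column temp_x4 = t['temp'] * 4:
     site  temp sensor  temp_x4
7  garage     1     s8        4
0  garage    10     s3       40
2   field    23     s5       92
5   field    26     s4      104
8    roof    26     s4      104
4  garage    28     s4      112
3   tower    38     s7      152
1  garage    39     s6      156
Taking the max of column 'temp_x4' gives 156.

156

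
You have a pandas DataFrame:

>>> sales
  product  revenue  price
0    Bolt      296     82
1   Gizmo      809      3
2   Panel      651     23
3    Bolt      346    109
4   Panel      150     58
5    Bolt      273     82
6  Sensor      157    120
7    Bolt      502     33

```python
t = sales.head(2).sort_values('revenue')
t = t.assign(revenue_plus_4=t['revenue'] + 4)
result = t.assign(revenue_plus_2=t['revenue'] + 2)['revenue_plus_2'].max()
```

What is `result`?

take first 2 rows:
  product  revenue  price
0    Bolt      296     82
1   Gizmo      809      3
sort by revenue:
  product  revenue  price
0    Bolt      296     82
1   Gizmo      809      3
add column revenue_plus_4 = t['revenue'] + 4:
  product  revenue  price  revenue_plus_4
0    Bolt      296     82             300
1   Gizmo      809      3             813
add column revenue_plus_2 = t['revenue'] + 2:
  product  revenue  price  revenue_plus_4  revenue_plus_2
0    Bolt      296     82             300             298
1   Gizmo      809      3             813             811

811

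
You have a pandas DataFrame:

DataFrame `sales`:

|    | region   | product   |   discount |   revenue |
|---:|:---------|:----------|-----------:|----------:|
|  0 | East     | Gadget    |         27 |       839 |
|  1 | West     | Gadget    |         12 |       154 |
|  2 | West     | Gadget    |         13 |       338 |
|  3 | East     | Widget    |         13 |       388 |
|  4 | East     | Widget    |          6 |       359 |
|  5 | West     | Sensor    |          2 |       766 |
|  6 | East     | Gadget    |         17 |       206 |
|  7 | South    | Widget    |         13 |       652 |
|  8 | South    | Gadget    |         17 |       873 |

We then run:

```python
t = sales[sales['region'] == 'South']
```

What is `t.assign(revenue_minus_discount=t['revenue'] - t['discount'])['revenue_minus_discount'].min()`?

filter rows where region == 'South':
  region product  discount  revenue
7  South  Widget        13      652
8  South  Gadget        17      873
add column revenue_minus_discount = t['revenue'] - t['discount']:
  region product  discount  revenue  revenue_minus_discount
7  South  Widget        13      652                     639
8  South  Gadget        17      873                     856
Finally, min of column 'revenue_minus_discount' = 639.

639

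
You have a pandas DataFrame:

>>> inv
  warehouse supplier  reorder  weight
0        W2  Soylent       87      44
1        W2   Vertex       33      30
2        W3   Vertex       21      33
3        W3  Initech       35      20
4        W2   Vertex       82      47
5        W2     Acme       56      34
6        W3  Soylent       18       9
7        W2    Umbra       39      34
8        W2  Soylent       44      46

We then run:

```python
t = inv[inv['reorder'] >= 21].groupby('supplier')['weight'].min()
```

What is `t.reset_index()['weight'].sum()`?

filter rows where reorder >= 21:
  warehouse supplier  reorder  weight
0        W2  Soylent       87      44
1        W2   Vertex       33      30
2        W3   Vertex       21      33
3        W3  Initech       35      20
4        W2   Vertex       82      47
5        W2     Acme       56      34
7        W2    Umbra       39      34
8        W2  Soylent       44      46
group by supplier, min of weight:
supplier
Acme       34
Initech    20
Soylent    44
Umbra      34
Vertex     30
Name: weight, dtype: int64
reset_index():
  supplier  weight
0     Acme      34
1  Initech      20
2  Soylent      44
3    Umbra      34
4   Vertex      30
Reading off the sum of column 'weight', we get 162.

162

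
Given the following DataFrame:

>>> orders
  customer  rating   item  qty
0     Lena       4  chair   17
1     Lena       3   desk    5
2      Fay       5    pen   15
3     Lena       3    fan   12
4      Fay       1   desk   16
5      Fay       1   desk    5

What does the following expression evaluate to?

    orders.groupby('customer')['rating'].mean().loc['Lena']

group by customer, mean of rating:
customer
Fay     2.333333
Lena    3.333333
Name: rating, dtype: float64
value at index 'Lena' → 3.33333333333

3.33333333333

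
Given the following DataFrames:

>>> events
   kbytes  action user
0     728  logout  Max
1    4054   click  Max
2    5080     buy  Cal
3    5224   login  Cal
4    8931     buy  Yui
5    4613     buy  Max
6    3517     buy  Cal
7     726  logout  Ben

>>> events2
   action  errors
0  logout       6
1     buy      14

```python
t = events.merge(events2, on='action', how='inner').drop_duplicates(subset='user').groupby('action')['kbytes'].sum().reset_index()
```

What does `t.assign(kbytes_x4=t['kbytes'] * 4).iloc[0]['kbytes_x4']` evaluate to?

merge on 'action' (how='inner') → 6 rows:
   kbytes  action user  errors
0     728  logout  Max       6
1    5080     buy  Cal      14
2    8931     buy  Yui      14
3    4613     buy  Max      14
4    3517     buy  Cal      14
5     726  logout  Ben       6
drop duplicate user (keep=first):
   kbytes  action user  errors
0     728  logout  Max       6
1    5080     buy  Cal      14
2    8931     buy  Yui      14
5     726  logout  Ben       6
group by action, sum of kbytes:
action
buy       14011
logout     1454
Name: kbytes, dtype: int64
reset_index():
   action  kbytes
0     buy   14011
1  logout    1454
add column kbytes_x4 = t['kbytes'] * 4:
   action  kbytes  kbytes_x4
0     buy   14011      56044
1  logout    1454       5816
Reading off the value at position 0, column 'kbytes_x4', we get 56044.

56044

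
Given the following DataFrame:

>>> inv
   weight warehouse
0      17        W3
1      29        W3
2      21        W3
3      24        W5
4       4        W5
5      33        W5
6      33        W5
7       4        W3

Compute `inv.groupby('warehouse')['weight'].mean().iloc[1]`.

23.5

group by warehouse, mean of weight:
warehouse
W3    17.75
W5    23.50
Name: weight, dtype: float64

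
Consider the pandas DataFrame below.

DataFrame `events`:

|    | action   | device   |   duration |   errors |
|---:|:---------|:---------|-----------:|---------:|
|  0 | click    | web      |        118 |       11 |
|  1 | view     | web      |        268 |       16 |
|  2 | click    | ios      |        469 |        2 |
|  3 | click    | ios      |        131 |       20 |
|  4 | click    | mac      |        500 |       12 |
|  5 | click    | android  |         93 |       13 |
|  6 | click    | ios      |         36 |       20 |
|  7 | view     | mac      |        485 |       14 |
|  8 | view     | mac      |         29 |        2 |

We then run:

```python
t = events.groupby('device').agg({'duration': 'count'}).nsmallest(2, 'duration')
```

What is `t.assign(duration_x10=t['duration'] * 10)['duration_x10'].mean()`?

15.0

group by device, count of duration:
         duration
device           
android         1
ios             3
mac             3
web             2
take 2 rows with smallest duration:
         duration
device           
android         1
web             2
add column duration_x10 = t['duration'] * 10:
         duration  duration_x10
device                         
android         1            10
web             2            20
Reading off the mean of column 'duration_x10', we get 15.0.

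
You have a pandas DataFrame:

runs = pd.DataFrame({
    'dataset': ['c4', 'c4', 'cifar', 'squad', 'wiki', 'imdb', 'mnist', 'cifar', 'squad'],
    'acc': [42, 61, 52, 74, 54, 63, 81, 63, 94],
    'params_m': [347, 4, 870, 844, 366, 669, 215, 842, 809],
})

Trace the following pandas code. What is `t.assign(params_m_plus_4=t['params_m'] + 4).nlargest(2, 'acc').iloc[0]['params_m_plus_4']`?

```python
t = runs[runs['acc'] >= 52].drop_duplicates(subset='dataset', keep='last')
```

813

filter rows where acc >= 52:
  dataset  acc  params_m
1      c4   61         4
2   cifar   52       870
3   squad   74       844
4    wiki   54       366
5    imdb   63       669
6   mnist   81       215
7   cifar   63       842
8   squad   94       809
drop duplicate dataset (keep=last):
  dataset  acc  params_m
1      c4   61         4
4    wiki   54       366
5    imdb   63       669
6   mnist   81       215
7   cifar   63       842
8   squad   94       809
add column params_m_plus_4 = t['params_m'] + 4:
  dataset  acc  params_m  params_m_plus_4
1      c4   61         4                8
4    wiki   54       366              370
5    imdb   63       669              673
6   mnist   81       215              219
7   cifar   63       842              846
8   squad   94       809              813
take 2 rows with largest acc:
  dataset  acc  params_m  params_m_plus_4
8   squad   94       809              813
6   mnist   81       215              219
Hence 813.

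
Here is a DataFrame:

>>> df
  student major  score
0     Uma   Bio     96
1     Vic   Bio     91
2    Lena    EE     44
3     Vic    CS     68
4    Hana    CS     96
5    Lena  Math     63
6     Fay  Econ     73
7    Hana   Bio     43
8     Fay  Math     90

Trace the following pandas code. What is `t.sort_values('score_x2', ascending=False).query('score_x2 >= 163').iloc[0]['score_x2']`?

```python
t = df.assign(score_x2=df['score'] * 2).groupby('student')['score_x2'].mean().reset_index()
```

add column score_x2 = df['score'] * 2:
  student major  score  score_x2
0     Uma   Bio     96       192
1     Vic   Bio     91       182
2    Lena    EE     44        88
3     Vic    CS     68       136
4    Hana    CS     96       192
5    Lena  Math     63       126
6     Fay  Econ     73       146
7    Hana   Bio     43        86
8     Fay  Math     90       180
group by student, mean of score_x2:
student
Fay     163.0
Hana    139.0
Lena    107.0
Uma     192.0
Vic     159.0
Name: score_x2, dtype: float64
reset_index():
  student  score_x2
0     Fay     163.0
1    Hana     139.0
2    Lena     107.0
3     Uma     192.0
4     Vic     159.0
sort by score_x2 descending:
  student  score_x2
3     Uma     192.0
0     Fay     163.0
4     Vic     159.0
1    Hana     139.0
2    Lena     107.0
filter rows where score_x2 >= 163:
  student  score_x2
3     Uma     192.0
0     Fay     163.0

192.0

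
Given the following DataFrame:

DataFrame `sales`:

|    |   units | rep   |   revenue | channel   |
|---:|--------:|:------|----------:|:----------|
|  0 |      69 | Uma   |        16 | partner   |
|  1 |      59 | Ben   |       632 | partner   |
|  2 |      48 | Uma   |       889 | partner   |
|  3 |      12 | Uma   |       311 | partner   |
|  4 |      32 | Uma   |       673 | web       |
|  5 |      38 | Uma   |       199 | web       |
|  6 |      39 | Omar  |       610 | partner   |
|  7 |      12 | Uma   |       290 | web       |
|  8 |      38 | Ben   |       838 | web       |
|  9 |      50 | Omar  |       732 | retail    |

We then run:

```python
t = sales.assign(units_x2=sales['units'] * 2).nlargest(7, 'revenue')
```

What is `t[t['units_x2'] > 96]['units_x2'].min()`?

add column units_x2 = sales['units'] * 2:
   units   rep  revenue  channel  units_x2
0     69   Uma       16  partner       138
1     59   Ben      632  partner       118
2     48   Uma      889  partner        96
3     12   Uma      311  partner        24
4     32   Uma      673      web        64
5     38   Uma      199      web        76
6     39  Omar      610  partner        78
7     12   Uma      290      web        24
8     38   Ben      838      web        76
9     50  Omar      732   retail       100
take 7 rows with largest revenue:
   units   rep  revenue  channel  units_x2
2     48   Uma      889  partner        96
8     38   Ben      838      web        76
9     50  Omar      732   retail       100
4     32   Uma      673      web        64
1     59   Ben      632  partner       118
6     39  Omar      610  partner        78
3     12   Uma      311  partner        24
filter rows where units_x2 > 96:
   units   rep  revenue  channel  units_x2
9     50  Omar      732   retail       100
1     59   Ben      632  partner       118
So min() = 100.

100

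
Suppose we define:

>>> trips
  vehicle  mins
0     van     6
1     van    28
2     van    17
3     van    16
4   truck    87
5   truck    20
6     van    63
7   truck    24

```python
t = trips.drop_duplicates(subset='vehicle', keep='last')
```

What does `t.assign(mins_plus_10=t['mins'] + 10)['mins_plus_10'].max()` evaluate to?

drop duplicate vehicle (keep=last):
  vehicle  mins
6     van    63
7   truck    24
add column mins_plus_10 = t['mins'] + 10:
  vehicle  mins  mins_plus_10
6     van    63            73
7   truck    24            34
Hence 73.

73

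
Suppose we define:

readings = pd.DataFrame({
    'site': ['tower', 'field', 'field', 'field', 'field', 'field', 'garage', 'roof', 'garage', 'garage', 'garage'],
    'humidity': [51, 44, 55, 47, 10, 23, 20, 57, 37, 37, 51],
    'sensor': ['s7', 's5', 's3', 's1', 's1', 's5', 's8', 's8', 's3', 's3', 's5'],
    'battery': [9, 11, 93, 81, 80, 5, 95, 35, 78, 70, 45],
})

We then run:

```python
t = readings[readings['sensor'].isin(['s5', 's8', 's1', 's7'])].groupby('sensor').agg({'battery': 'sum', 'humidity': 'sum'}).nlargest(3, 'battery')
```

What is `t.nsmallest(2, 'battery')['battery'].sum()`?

191

filter rows where sensor in ['s5', 's8', 's1', 's7']:
      site  humidity sensor  battery
0    tower        51     s7        9
1    field        44     s5       11
3    field        47     s1       81
4    field        10     s1       80
5    field        23     s5        5
6   garage        20     s8       95
7     roof        57     s8       35
10  garage        51     s5       45
group by sensor: sum(battery), sum(humidity):
        battery  humidity
sensor                   
s1          161        57
s5           61       118
s7            9        51
s8          130        77
take 3 rows with largest battery:
        battery  humidity
sensor                   
s1          161        57
s8          130        77
s5           61       118
take 2 rows with smallest battery:
        battery  humidity
sensor                   
s5           61       118
s8          130        77
Hence 191.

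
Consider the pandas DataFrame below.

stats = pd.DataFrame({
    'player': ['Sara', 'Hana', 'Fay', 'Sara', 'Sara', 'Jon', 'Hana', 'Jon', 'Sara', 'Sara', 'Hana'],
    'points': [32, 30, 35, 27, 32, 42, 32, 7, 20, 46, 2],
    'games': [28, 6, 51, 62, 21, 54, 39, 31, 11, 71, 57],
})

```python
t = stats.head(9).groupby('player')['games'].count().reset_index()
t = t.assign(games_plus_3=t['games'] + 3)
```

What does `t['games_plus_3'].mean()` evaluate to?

take first 9 rows:
  player  points  games
0   Sara      32     28
1   Hana      30      6
2    Fay      35     51
3   Sara      27     62
4   Sara      32     21
5    Jon      42     54
6   Hana      32     39
7    Jon       7     31
8   Sara      20     11
group by player, count of games:
player
Fay     1
Hana    2
Jon     2
Sara    4
Name: games, dtype: int64
reset_index():
  player  games
0    Fay      1
1   Hana      2
2    Jon      2
3   Sara      4
add column games_plus_3 = t['games'] + 3:
  player  games  games_plus_3
0    Fay      1             4
1   Hana      2             5
2    Jon      2             5
3   Sara      4             7

5.25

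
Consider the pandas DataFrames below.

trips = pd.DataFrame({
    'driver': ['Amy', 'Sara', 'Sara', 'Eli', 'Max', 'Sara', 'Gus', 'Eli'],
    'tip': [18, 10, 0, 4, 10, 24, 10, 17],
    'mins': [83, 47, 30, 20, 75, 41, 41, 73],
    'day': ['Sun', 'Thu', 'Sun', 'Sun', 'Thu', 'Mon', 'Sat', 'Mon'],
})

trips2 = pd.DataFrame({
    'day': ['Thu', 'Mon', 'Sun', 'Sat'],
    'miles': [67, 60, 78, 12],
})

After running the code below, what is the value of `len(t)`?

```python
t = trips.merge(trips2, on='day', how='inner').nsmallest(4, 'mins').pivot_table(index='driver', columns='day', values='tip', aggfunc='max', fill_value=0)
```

merge on 'day' (how='inner') → 8 rows:
  driver  tip  mins  day  miles
0    Amy   18    83  Sun     78
1   Sara   10    47  Thu     67
2   Sara    0    30  Sun     78
3    Eli    4    20  Sun     78
4    Max   10    75  Thu     67
5   Sara   24    41  Mon     60
6    Gus   10    41  Sat     12
7    Eli   17    73  Mon     60
take 4 rows with smallest mins:
  driver  tip  mins  day  miles
3    Eli    4    20  Sun     78
2   Sara    0    30  Sun     78
5   Sara   24    41  Mon     60
6    Gus   10    41  Sat     12
pivot: rows=driver, cols=day, max(tip):
day     Mon  Sat  Sun
driver               
Eli       0    0    4
Gus       0   10    0
Sara     24    0    0

3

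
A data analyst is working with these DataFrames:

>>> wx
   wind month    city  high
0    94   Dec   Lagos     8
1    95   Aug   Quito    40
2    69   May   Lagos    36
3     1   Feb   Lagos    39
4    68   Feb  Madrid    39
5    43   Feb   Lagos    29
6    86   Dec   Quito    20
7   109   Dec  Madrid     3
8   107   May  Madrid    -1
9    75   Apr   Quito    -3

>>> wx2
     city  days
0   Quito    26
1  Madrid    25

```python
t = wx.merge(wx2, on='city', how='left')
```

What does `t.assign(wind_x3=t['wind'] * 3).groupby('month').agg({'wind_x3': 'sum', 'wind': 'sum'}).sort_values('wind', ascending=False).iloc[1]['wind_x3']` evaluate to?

528

merge on 'city' (how='left') → 10 rows:
   wind month    city  high  days
0    94   Dec   Lagos     8   NaN
1    95   Aug   Quito    40  26.0
2    69   May   Lagos    36   NaN
3     1   Feb   Lagos    39   NaN
4    68   Feb  Madrid    39  25.0
5    43   Feb   Lagos    29   NaN
6    86   Dec   Quito    20  26.0
7   109   Dec  Madrid     3  25.0
8   107   May  Madrid    -1  25.0
9    75   Apr   Quito    -3  26.0
add column wind_x3 = t['wind'] * 3:
   wind month    city  high  days  wind_x3
0    94   Dec   Lagos     8   NaN      282
1    95   Aug   Quito    40  26.0      285
2    69   May   Lagos    36   NaN      207
3     1   Feb   Lagos    39   NaN        3
4    68   Feb  Madrid    39  25.0      204
5    43   Feb   Lagos    29   NaN      129
6    86   Dec   Quito    20  26.0      258
7   109   Dec  Madrid     3  25.0      327
8   107   May  Madrid    -1  25.0      321
9    75   Apr   Quito    -3  26.0      225
group by month: sum(wind_x3), sum(wind):
       wind_x3  wind
month               
Apr        225    75
Aug        285    95
Dec        867   289
Feb        336   112
May        528   176
sort by wind descending:
       wind_x3  wind
month               
Dec        867   289
May        528   176
Feb        336   112
Aug        285    95
Apr        225    75
value at position 1, column 'wind_x3' → 528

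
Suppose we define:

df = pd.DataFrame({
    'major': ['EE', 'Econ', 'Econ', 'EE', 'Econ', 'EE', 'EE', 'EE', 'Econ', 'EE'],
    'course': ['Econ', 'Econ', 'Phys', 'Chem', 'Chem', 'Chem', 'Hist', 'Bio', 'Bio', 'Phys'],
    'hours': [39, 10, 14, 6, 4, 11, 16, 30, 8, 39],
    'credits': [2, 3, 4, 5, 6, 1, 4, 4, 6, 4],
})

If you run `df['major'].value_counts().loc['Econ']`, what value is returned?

value_counts of major:
major
EE      6
Econ    4
Name: count, dtype: int64
The value at index 'Econ' is 4.

4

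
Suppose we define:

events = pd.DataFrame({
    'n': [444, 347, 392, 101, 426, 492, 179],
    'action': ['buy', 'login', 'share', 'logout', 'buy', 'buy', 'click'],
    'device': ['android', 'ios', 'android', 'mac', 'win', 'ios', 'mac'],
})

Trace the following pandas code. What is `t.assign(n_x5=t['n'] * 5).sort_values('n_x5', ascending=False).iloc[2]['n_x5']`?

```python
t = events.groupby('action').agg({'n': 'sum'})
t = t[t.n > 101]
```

1735

group by action, sum of n:
           n
action      
buy     1362
click    179
login    347
logout   101
share    392
filter rows where n > 101:
           n
action      
buy     1362
click    179
login    347
share    392
add column n_x5 = t['n'] * 5:
           n  n_x5
action            
buy     1362  6810
click    179   895
login    347  1735
share    392  1960
sort by n_x5 descending:
           n  n_x5
action            
buy     1362  6810
share    392  1960
login    347  1735
click    179   895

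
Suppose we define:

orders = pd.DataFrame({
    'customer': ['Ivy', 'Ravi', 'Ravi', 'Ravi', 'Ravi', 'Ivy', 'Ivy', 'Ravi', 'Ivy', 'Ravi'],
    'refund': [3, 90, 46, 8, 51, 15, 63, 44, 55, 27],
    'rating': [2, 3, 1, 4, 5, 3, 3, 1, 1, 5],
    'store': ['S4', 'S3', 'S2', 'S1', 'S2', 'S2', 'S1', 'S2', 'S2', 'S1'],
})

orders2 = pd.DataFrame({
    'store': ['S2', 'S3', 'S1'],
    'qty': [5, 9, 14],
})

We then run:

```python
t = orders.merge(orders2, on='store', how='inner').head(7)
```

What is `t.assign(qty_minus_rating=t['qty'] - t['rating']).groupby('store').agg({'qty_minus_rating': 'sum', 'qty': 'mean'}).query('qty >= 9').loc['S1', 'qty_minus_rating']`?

merge on 'store' (how='inner') → 9 rows:
  customer  refund  rating store  qty
0     Ravi      90       3    S3    9
1     Ravi      46       1    S2    5
2     Ravi       8       4    S1   14
3     Ravi      51       5    S2    5
4      Ivy      15       3    S2    5
5      Ivy      63       3    S1   14
6     Ravi      44       1    S2    5
7      Ivy      55       1    S2    5
8     Ravi      27       5    S1   14
take first 7 rows:
  customer  refund  rating store  qty
0     Ravi      90       3    S3    9
1     Ravi      46       1    S2    5
2     Ravi       8       4    S1   14
3     Ravi      51       5    S2    5
4      Ivy      15       3    S2    5
5      Ivy      63       3    S1   14
6     Ravi      44       1    S2    5
add column qty_minus_rating = t['qty'] - t['rating']:
  customer  refund  rating store  qty  qty_minus_rating
0     Ravi      90       3    S3    9                 6
1     Ravi      46       1    S2    5                 4
2     Ravi       8       4    S1   14                10
3     Ravi      51       5    S2    5                 0
4      Ivy      15       3    S2    5                 2
5      Ivy      63       3    S1   14                11
6     Ravi      44       1    S2    5                 4
group by store: sum(qty_minus_rating), mean(qty):
       qty_minus_rating   qty
store                        
S1                   21  14.0
S2                   10   5.0
S3                    6   9.0
filter rows where qty >= 9:
       qty_minus_rating   qty
store                        
S1                   21  14.0
S3                    6   9.0
The value at row 'S1', column 'qty_minus_rating' is 21.

21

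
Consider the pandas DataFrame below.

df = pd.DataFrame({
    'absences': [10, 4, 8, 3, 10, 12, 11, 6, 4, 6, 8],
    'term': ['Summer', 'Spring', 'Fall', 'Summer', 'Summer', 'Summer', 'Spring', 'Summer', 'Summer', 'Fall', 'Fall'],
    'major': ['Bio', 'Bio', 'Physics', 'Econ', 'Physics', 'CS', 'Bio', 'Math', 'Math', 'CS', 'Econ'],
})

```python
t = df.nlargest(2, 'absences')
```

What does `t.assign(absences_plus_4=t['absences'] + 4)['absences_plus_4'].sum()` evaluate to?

take 2 rows with largest absences:
   absences    term major
5        12  Summer    CS
6        11  Spring   Bio
add column absences_plus_4 = t['absences'] + 4:
   absences    term major  absences_plus_4
5        12  Summer    CS               16
6        11  Spring   Bio               15
Taking the sum of column 'absences_plus_4' gives 31.

31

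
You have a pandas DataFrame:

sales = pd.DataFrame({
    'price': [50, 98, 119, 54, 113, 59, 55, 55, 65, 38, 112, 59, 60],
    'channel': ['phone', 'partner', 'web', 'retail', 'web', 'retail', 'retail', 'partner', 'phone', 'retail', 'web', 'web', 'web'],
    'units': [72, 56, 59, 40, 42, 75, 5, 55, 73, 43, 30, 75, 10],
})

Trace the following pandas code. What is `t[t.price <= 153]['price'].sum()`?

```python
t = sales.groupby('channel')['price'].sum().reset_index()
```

268

group by channel, sum of price:
channel
partner    153
phone      115
retail     206
web        463
Name: price, dtype: int64
reset_index():
   channel  price
0  partner    153
1    phone    115
2   retail    206
3      web    463
filter rows where price <= 153:
   channel  price
0  partner    153
1    phone    115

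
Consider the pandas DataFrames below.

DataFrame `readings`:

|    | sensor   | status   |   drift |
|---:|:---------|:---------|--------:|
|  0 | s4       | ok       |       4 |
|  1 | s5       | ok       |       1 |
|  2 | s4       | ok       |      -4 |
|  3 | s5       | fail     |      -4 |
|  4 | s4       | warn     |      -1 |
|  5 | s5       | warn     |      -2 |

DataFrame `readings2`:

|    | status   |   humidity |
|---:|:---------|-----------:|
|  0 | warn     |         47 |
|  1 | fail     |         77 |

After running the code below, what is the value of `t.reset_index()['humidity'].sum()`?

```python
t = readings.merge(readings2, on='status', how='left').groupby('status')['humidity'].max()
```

124.0

merge on 'status' (how='left') → 6 rows:
  sensor status  drift  humidity
0     s4     ok      4       NaN
1     s5     ok      1       NaN
2     s4     ok     -4       NaN
3     s5   fail     -4      77.0
4     s4   warn     -1      47.0
5     s5   warn     -2      47.0
group by status, max of humidity:
status
fail    77.0
ok       NaN
warn    47.0
Name: humidity, dtype: float64
reset_index():
  status  humidity
0   fail      77.0
1     ok       NaN
2   warn      47.0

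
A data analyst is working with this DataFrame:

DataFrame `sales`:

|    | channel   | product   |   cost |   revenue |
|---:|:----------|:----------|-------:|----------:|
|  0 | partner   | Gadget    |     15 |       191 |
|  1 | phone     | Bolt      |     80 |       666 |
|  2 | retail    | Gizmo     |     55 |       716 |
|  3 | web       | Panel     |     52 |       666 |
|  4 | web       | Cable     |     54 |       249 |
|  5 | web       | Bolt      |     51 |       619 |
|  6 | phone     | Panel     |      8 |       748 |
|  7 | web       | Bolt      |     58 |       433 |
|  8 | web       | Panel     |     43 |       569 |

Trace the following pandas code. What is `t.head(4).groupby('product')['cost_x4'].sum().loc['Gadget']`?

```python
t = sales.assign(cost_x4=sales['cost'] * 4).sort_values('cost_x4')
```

60

add column cost_x4 = sales['cost'] * 4:
   channel product  cost  revenue  cost_x4
0  partner  Gadget    15      191       60
1    phone    Bolt    80      666      320
2   retail   Gizmo    55      716      220
3      web   Panel    52      666      208
4      web   Cable    54      249      216
5      web    Bolt    51      619      204
6    phone   Panel     8      748       32
7      web    Bolt    58      433      232
8      web   Panel    43      569      172
sort by cost_x4:
   channel product  cost  revenue  cost_x4
6    phone   Panel     8      748       32
0  partner  Gadget    15      191       60
8      web   Panel    43      569      172
5      web    Bolt    51      619      204
3      web   Panel    52      666      208
4      web   Cable    54      249      216
2   retail   Gizmo    55      716      220
7      web    Bolt    58      433      232
1    phone    Bolt    80      666      320
take first 4 rows:
   channel product  cost  revenue  cost_x4
6    phone   Panel     8      748       32
0  partner  Gadget    15      191       60
8      web   Panel    43      569      172
5      web    Bolt    51      619      204
group by product, sum of cost_x4:
product
Bolt      204
Gadget     60
Panel     204
Name: cost_x4, dtype: int64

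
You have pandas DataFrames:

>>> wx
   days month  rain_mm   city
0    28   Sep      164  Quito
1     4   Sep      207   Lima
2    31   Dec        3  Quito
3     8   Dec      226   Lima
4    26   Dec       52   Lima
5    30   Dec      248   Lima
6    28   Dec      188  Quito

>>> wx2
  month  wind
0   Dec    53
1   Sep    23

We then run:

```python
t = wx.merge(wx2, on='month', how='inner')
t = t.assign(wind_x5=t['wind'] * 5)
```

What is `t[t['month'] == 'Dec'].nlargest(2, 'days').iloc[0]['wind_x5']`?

265

merge on 'month' (how='inner') → 7 rows:
   days month  rain_mm   city  wind
0    28   Sep      164  Quito    23
1     4   Sep      207   Lima    23
2    31   Dec        3  Quito    53
3     8   Dec      226   Lima    53
4    26   Dec       52   Lima    53
5    30   Dec      248   Lima    53
6    28   Dec      188  Quito    53
add column wind_x5 = t['wind'] * 5:
   days month  rain_mm   city  wind  wind_x5
0    28   Sep      164  Quito    23      115
1     4   Sep      207   Lima    23      115
2    31   Dec        3  Quito    53      265
3     8   Dec      226   Lima    53      265
4    26   Dec       52   Lima    53      265
5    30   Dec      248   Lima    53      265
6    28   Dec      188  Quito    53      265
filter rows where month == 'Dec':
   days month  rain_mm   city  wind  wind_x5
2    31   Dec        3  Quito    53      265
3     8   Dec      226   Lima    53      265
4    26   Dec       52   Lima    53      265
5    30   Dec      248   Lima    53      265
6    28   Dec      188  Quito    53      265
take 2 rows with largest days:
   days month  rain_mm   city  wind  wind_x5
2    31   Dec        3  Quito    53      265
5    30   Dec      248   Lima    53      265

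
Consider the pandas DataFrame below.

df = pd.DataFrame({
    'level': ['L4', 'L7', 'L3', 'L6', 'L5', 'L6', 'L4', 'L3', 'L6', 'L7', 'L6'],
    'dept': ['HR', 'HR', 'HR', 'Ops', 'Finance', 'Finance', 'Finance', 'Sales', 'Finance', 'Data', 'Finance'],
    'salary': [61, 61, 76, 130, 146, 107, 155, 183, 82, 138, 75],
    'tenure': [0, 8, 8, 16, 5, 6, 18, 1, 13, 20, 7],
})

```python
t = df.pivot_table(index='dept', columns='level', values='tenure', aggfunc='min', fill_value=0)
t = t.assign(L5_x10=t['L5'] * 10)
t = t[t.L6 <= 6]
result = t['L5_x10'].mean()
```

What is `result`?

pivot: rows=dept, cols=level, min(tenure):
level    L3  L4  L5  L6  L7
dept                       
Data      0   0   0   0  20
Finance   0  18   5   6   0
HR        8   0   0   0   8
Ops       0   0   0  16   0
Sales     1   0   0   0   0
add column L5_x10 = t['L5'] * 10:
level    L3  L4  L5  L6  L7  L5_x10
dept                               
Data      0   0   0   0  20       0
Finance   0  18   5   6   0      50
HR        8   0   0   0   8       0
Ops       0   0   0  16   0       0
Sales     1   0   0   0   0       0
filter rows where L6 <= 6:
level    L3  L4  L5  L6  L7  L5_x10
dept                               
Data      0   0   0   0  20       0
Finance   0  18   5   6   0      50
HR        8   0   0   0   8       0
Sales     1   0   0   0   0       0
The mean of column 'L5_x10' is 12.5.

12.5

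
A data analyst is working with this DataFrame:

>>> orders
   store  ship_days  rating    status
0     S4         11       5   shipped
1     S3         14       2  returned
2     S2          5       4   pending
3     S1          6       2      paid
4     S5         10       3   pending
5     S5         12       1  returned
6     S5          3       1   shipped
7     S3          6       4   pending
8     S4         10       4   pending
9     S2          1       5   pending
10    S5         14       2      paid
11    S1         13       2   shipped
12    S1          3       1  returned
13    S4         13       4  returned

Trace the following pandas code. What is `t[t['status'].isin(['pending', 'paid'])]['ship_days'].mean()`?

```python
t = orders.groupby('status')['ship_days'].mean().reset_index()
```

group by status, mean of ship_days:
status
paid        10.0
pending      6.4
returned    10.5
shipped      9.0
Name: ship_days, dtype: float64
reset_index():
     status  ship_days
0      paid       10.0
1   pending        6.4
2  returned       10.5
3   shipped        9.0
filter rows where status in ['pending', 'paid']:
    status  ship_days
0     paid       10.0
1  pending        6.4
The mean of column 'ship_days' is 8.2.

8.2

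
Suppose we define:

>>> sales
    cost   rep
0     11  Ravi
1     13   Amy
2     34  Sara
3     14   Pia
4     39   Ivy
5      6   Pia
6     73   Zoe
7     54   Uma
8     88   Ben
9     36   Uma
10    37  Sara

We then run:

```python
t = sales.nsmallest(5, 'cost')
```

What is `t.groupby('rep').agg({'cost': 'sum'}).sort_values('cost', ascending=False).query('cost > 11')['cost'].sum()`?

take 5 rows with smallest cost:
   cost   rep
5     6   Pia
0    11  Ravi
1    13   Amy
3    14   Pia
2    34  Sara
group by rep, sum of cost:
      cost
rep       
Amy     13
Pia     20
Ravi    11
Sara    34
sort by cost descending:
      cost
rep       
Sara    34
Pia     20
Amy     13
Ravi    11
filter rows where cost > 11:
      cost
rep       
Sara    34
Pia     20
Amy     13
So sum() = 67.

67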